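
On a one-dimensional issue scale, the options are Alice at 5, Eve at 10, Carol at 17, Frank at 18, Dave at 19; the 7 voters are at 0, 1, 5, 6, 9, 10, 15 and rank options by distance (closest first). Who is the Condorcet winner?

With single-peaked preferences on a line, the Condorcet winner is the candidate closest to the median voter.
The median voter (position 6) is closest to Alice at 5.
Check: Alice vs Eve — voters closer to Alice: 4 of 7.

Alice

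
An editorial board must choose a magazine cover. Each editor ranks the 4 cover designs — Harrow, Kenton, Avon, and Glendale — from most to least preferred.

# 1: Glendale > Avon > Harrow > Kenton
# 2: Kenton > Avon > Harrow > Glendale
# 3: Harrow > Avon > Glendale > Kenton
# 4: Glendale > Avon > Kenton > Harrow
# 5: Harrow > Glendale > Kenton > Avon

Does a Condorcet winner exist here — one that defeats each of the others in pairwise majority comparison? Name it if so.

There is no Condorcet winner

Head-to-head results (5 voters total):
Harrow vs Kenton: Harrow wins 3–2.
Harrow vs Avon: Avon wins 3–2.
Harrow vs Glendale: Harrow wins 3–2.
Kenton vs Avon: Avon wins 3–2.
Kenton vs Glendale: Glendale wins 4–1.
Avon vs Glendale: Glendale wins 3–2.
No candidate beats all others: Harrow beats Glendale beats Avon beats Harrow, a majority cycle.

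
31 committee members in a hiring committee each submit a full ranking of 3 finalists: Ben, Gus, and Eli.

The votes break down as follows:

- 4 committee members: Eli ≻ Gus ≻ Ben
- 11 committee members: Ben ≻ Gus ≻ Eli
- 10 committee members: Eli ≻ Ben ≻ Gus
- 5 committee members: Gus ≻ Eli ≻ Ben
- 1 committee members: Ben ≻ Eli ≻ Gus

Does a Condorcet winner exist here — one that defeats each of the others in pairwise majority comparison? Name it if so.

Head-to-head results (31 voters total):
Ben vs Gus: Ben wins 22–9.
Ben vs Eli: Eli wins 19–12.
Gus vs Eli: Gus wins 16–15.
No candidate beats all others: Ben beats Gus beats Eli beats Ben, a majority cycle.

There is no Condorcet winner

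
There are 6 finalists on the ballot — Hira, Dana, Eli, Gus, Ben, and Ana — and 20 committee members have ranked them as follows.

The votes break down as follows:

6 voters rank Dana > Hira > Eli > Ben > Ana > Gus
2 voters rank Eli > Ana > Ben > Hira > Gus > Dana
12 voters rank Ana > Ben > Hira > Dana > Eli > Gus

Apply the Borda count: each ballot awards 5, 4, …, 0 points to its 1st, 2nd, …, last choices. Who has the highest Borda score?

Ana

Borda scores:
  Hira: 6·4 + 2·2 + 12·3 = 64
  Dana: 6·5 + 2·0 + 12·2 = 54
  Eli: 6·3 + 2·5 + 12·1 = 40
  Gus: 6·0 + 2·1 + 12·0 = 2
  Ben: 6·2 + 2·3 + 12·4 = 66
  Ana: 6·1 + 2·4 + 12·5 = 74
Ana has the highest total.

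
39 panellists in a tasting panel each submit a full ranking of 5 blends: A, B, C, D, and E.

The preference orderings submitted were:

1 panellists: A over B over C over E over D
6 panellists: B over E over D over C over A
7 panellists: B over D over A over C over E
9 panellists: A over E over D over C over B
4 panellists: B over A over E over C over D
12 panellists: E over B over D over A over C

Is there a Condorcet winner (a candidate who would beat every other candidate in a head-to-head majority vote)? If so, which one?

Head-to-head results (39 voters total):
A vs B: B wins 29–10.
A vs C: A wins 33–6.
A vs D: D wins 25–14.
A vs E: A wins 21–18.
B vs C: B wins 30–9.
B vs D: B wins 30–9.
B vs E: E wins 21–18.
C vs D: D wins 34–5.
C vs E: E wins 31–8.
D vs E: E wins 32–7.
No candidate beats all others: A beats E beats B beats A, a majority cycle.

There is no Condorcet winner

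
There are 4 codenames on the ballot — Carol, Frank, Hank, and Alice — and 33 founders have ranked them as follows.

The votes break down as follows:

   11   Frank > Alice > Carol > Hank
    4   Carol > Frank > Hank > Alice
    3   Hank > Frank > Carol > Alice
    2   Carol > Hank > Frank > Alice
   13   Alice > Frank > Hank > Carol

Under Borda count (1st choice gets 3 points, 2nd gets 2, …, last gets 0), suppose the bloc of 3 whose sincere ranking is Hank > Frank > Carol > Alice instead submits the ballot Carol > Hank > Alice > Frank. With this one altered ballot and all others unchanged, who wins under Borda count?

Borda totals with the altered ballot: Carol 38, Frank 69, Hank 27, Alice 64.
The winner is unchanged: still Frank.

Frank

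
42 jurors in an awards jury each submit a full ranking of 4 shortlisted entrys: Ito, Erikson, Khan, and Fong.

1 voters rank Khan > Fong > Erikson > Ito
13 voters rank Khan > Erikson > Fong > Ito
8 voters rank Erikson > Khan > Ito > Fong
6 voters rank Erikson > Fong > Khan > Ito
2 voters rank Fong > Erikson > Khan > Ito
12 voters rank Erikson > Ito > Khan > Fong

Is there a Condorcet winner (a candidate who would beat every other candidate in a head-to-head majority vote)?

Head-to-head results (42 voters total):
Ito vs Erikson: Erikson wins 42–0.
Ito vs Khan: Khan wins 30–12.
Ito vs Fong: Fong wins 22–20.
Erikson vs Khan: Erikson wins 28–14.
Erikson vs Fong: Erikson wins 39–3.
Khan vs Fong: Khan wins 34–8.
Erikson beats each rival — Ito (42–0), Khan (28–14), Fong (39–3) — so Erikson is the Condorcet winner.

Yes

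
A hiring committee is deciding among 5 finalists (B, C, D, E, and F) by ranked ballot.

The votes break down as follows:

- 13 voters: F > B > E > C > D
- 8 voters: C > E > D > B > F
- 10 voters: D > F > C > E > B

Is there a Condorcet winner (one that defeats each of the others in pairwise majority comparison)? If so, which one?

Head-to-head results (31 voters total):
B vs C: C wins 18–13.
B vs D: D wins 18–13.
B vs E: E wins 18–13.
B vs F: F wins 23–8.
C vs D: C wins 21–10.
C vs E: C wins 18–13.
C vs F: F wins 23–8.
D vs E: E wins 21–10.
D vs F: D wins 18–13.
E vs F: F wins 23–8.
No candidate beats all others: C beats D beats F beats C, a majority cycle.

None — there is no Condorcet winner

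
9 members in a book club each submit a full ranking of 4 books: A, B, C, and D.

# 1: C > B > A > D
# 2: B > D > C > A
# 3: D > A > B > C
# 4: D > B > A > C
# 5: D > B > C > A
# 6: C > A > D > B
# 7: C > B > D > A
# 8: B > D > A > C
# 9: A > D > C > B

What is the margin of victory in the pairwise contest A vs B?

3

Ballots ranking A above B: 3.
Ballots ranking B above A: 6.
B wins 6–3, a margin of 3.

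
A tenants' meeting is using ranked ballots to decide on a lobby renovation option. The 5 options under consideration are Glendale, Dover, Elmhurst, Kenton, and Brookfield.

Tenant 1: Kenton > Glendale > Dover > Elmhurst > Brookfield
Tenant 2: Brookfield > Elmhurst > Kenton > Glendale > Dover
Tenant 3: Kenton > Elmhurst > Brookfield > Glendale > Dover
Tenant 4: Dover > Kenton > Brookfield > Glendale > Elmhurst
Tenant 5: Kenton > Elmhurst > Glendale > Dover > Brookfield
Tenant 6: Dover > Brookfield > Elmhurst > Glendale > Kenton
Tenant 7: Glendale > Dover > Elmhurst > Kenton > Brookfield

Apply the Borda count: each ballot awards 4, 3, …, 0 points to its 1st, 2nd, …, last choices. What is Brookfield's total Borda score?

Borda scores:
  Glendale: 3 + 1 + 1 + 1 + 2 + 1 + 4 = 13
  Dover: 2 + 0 + 0 + 4 + 1 + 4 + 3 = 14
  Elmhurst: 1 + 3 + 3 + 0 + 3 + 2 + 2 = 14
  Kenton: 4 + 2 + 4 + 3 + 4 + 0 + 1 = 18
  Brookfield: 0 + 4 + 2 + 2 + 0 + 3 + 0 = 11

11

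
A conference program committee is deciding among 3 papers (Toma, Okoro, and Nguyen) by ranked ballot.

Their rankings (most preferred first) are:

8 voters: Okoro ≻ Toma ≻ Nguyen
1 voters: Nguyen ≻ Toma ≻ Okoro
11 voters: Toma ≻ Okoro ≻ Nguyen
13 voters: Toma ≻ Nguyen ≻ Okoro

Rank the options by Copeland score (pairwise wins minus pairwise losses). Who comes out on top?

Pairwise results:
  Toma vs Okoro: Toma wins 25–8.
  Toma vs Nguyen: Toma wins 32–1.
  Okoro vs Nguyen: Okoro wins 19–14.
Copeland scores (wins − losses):
  Toma: 2 − 0 = 2
  Okoro: 1 − 1 = 0
  Nguyen: 0 − 2 = -2
Toma has the best Copeland score.

Toma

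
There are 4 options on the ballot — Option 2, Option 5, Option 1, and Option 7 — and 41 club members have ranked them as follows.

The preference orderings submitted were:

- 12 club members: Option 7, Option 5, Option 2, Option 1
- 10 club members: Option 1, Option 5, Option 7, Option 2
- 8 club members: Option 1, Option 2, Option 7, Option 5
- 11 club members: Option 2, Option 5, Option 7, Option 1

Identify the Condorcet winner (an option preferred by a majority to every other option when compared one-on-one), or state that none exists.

Option 5

Head-to-head results (41 voters total):
Option 2 vs Option 5: Option 5 wins 22–19.
Option 2 vs Option 1: Option 2 wins 23–18.
Option 2 vs Option 7: Option 7 wins 22–19.
Option 5 vs Option 1: Option 5 wins 23–18.
Option 5 vs Option 7: Option 5 wins 21–20.
Option 1 vs Option 7: Option 7 wins 23–18.
Option 5 beats each rival — Option 2 (22–19), Option 1 (23–18), Option 7 (21–20) — so Option 5 is the Condorcet winner.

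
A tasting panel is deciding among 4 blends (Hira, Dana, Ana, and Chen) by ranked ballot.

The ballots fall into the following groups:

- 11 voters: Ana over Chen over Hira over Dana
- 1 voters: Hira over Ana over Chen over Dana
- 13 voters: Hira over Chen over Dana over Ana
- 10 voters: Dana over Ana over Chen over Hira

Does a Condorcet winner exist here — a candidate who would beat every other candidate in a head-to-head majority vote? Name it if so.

Head-to-head results (35 voters total):
Hira vs Dana: Hira wins 25–10.
Hira vs Ana: Ana wins 21–14.
Hira vs Chen: Chen wins 21–14.
Dana vs Ana: Dana wins 23–12.
Dana vs Chen: Chen wins 25–10.
Ana vs Chen: Ana wins 22–13.
No candidate beats all others: Hira beats Dana beats Ana beats Hira, a majority cycle.

No Condorcet winner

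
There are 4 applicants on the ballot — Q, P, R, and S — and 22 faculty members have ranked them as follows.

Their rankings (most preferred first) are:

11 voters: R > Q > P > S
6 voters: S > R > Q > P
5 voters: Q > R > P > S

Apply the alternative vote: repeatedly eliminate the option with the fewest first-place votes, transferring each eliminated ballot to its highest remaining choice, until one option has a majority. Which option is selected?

Round 1: R 11, S 6, Q 5, P 0. P has the fewest and is eliminated.
Round 2: R 11, S 6, Q 5. Q has the fewest and is eliminated.
Round 3: R 16, S 6. R has a majority.

R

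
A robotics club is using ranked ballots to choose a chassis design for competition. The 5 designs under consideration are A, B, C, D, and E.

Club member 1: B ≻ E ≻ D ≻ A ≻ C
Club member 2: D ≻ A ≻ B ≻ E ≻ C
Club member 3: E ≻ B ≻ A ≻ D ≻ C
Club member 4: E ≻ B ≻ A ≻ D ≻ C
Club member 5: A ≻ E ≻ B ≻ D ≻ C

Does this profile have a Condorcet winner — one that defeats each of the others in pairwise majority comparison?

Yes

Head-to-head results (5 voters total):
A vs B: B wins 3–2.
A vs C: A wins 5–0.
A vs D: A wins 3–2.
A vs E: E wins 3–2.
B vs C: B wins 5–0.
B vs D: B wins 4–1.
B vs E: E wins 3–2.
C vs D: D wins 5–0.
C vs E: E wins 5–0.
D vs E: E wins 4–1.
E beats each rival — A (3–2), B (3–2), C (5–0), D (4–1) — so E is the Condorcet winner.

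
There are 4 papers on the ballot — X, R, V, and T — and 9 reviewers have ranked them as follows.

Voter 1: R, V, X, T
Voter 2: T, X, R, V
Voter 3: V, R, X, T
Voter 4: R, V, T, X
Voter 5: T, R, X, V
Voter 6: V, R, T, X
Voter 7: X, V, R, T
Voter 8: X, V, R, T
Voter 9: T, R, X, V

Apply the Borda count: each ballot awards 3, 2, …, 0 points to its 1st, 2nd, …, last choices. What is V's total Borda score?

Borda scores:
  X: 1 + 2 + 1 + 0 + 1 + 0 + 3 + 3 + 1 = 12
  R: 3 + 1 + 2 + 3 + 2 + 2 + 1 + 1 + 2 = 17
  V: 2 + 0 + 3 + 2 + 0 + 3 + 2 + 2 + 0 = 14
  T: 0 + 3 + 0 + 1 + 3 + 1 + 0 + 0 + 3 = 11

14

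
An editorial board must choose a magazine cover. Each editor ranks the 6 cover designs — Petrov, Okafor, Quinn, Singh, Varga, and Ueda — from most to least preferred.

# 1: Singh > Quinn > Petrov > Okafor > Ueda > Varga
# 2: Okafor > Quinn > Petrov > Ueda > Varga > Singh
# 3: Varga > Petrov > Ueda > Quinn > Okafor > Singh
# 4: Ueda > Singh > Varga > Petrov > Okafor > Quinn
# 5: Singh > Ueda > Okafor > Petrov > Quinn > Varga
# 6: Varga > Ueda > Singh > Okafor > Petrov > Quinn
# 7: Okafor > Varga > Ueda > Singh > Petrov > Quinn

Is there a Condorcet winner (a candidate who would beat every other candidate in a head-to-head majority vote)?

Head-to-head results (7 voters total):
Petrov vs Okafor: Okafor wins 4–3.
Petrov vs Quinn: Petrov wins 5–2.
Petrov vs Singh: Singh wins 5–2.
Petrov vs Varga: Varga wins 4–3.
Petrov vs Ueda: Ueda wins 4–3.
Okafor vs Quinn: Okafor wins 5–2.
Okafor vs Singh: Singh wins 4–3.
Okafor vs Varga: Okafor wins 4–3.
Okafor vs Ueda: Ueda wins 4–3.
Quinn vs Singh: Singh wins 5–2.
Quinn vs Varga: Varga wins 4–3.
Quinn vs Ueda: Ueda wins 5–2.
Singh vs Varga: Varga wins 4–3.
Singh vs Ueda: Ueda wins 5–2.
Varga vs Ueda: Ueda wins 4–3.
Ueda beats each rival — Petrov (4–3), Okafor (4–3), Quinn (5–2), Singh (5–2), Varga (4–3) — so Ueda is the Condorcet winner.

Yes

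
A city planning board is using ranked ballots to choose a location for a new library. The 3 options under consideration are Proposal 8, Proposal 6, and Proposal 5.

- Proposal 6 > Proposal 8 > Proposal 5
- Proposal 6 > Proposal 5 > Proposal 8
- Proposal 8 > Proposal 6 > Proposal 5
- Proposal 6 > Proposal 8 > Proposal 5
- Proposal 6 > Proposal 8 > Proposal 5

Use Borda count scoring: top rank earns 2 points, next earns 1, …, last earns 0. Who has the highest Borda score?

Borda scores:
  Proposal 8: 1 + 0 + 2 + 1 + 1 = 5
  Proposal 6: 2 + 2 + 1 + 2 + 2 = 9
  Proposal 5: 0 + 1 + 0 + 0 + 0 = 1
Proposal 6 has the highest total.

Proposal 6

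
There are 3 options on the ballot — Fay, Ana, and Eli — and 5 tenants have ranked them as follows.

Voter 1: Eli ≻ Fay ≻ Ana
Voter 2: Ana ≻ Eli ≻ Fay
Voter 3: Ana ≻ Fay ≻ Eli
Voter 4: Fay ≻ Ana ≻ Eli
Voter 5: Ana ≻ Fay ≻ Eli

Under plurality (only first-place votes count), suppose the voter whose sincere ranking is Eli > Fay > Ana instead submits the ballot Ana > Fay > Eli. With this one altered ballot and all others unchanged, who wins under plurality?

First-place totals with the altered ballot: Fay 1, Ana 4, Eli 0.
The winner is unchanged: still Ana.

Ana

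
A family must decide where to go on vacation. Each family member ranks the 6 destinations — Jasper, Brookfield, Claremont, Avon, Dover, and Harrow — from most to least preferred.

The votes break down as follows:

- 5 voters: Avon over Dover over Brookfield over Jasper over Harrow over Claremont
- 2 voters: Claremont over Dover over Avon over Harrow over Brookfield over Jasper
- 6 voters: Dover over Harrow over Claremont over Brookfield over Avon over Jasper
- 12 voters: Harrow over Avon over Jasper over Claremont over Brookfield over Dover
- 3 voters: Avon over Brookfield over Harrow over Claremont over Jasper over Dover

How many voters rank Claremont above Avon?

Ballots ranking Claremont above Avon: 2+6 = 8.
Ballots ranking Avon above Claremont: 5+12+3 = 20.
So 8 of 28 voters prefer Claremont to Avon.

8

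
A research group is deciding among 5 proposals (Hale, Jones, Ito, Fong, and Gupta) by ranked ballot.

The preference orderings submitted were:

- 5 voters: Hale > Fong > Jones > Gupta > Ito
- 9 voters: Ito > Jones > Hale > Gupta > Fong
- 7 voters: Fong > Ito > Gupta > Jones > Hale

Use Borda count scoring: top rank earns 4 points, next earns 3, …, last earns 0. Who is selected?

Borda scores:
  Hale: 5·4 + 9·2 + 7·0 = 38
  Jones: 5·2 + 9·3 + 7·1 = 44
  Ito: 5·0 + 9·4 + 7·3 = 57
  Fong: 5·3 + 9·0 + 7·4 = 43
  Gupta: 5·1 + 9·1 + 7·2 = 28
Ito has the highest total.

Ito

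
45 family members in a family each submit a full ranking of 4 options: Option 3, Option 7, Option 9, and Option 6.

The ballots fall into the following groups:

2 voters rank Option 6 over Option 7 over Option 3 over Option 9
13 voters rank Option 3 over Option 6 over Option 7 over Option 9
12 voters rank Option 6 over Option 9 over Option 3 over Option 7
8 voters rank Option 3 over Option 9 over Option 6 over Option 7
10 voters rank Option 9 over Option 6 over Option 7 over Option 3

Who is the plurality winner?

First-place vote totals:
  Option 3: 21
  Option 7: 0
  Option 9: 10
  Option 6: 14
Option 3 has the most first-place votes.

Option 3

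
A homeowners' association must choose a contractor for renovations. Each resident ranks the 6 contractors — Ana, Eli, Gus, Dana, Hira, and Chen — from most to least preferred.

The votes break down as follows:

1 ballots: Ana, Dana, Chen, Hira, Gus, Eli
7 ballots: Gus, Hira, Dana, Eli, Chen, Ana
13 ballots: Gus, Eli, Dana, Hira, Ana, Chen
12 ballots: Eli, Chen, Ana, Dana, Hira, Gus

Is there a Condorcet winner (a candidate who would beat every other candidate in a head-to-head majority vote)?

Yes

Head-to-head results (33 voters total):
Ana vs Eli: Eli wins 32–1.
Ana vs Gus: Gus wins 20–13.
Ana vs Dana: Dana wins 20–13.
Ana vs Hira: Hira wins 20–13.
Ana vs Chen: Chen wins 19–14.
Eli vs Gus: Gus wins 21–12.
Eli vs Dana: Eli wins 25–8.
Eli vs Hira: Eli wins 25–8.
Eli vs Chen: Eli wins 32–1.
Gus vs Dana: Gus wins 20–13.
Gus vs Hira: Gus wins 20–13.
Gus vs Chen: Gus wins 20–13.
Dana vs Hira: Dana wins 26–7.
Dana vs Chen: Dana wins 21–12.
Hira vs Chen: Hira wins 20–13.
Gus beats each rival — Ana (20–13), Eli (21–12), Dana (20–13), Hira (20–13), Chen (20–13) — so Gus is the Condorcet winner.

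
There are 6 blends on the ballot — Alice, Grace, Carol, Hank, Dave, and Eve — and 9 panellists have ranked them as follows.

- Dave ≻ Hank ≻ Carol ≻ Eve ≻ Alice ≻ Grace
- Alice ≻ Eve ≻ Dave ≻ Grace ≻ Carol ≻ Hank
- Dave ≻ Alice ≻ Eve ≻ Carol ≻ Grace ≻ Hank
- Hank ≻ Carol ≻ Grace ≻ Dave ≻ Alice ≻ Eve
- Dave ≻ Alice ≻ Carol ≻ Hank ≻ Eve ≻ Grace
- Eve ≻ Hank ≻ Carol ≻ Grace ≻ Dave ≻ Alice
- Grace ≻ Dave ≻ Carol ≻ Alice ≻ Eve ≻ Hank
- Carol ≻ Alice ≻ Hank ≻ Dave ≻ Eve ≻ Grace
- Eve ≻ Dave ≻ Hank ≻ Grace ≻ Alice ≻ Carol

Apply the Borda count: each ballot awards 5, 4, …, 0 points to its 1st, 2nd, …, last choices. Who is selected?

Dave

Borda scores:
  Alice: 1 + 5 + 4 + 1 + 4 + 0 + 2 + 4 + 1 = 22
  Grace: 0 + 2 + 1 + 3 + 0 + 2 + 5 + 0 + 2 = 15
  Carol: 3 + 1 + 2 + 4 + 3 + 3 + 3 + 5 + 0 = 24
  Hank: 4 + 0 + 0 + 5 + 2 + 4 + 0 + 3 + 3 = 21
  Dave: 5 + 3 + 5 + 2 + 5 + 1 + 4 + 2 + 4 = 31
  Eve: 2 + 4 + 3 + 0 + 1 + 5 + 1 + 1 + 5 = 22
Dave has the highest total.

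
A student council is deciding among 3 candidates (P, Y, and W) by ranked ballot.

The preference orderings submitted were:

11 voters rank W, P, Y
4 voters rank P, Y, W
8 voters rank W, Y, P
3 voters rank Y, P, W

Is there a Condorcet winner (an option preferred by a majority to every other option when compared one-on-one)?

Yes

Head-to-head results (26 voters total):
P vs Y: P wins 15–11.
P vs W: W wins 19–7.
Y vs W: W wins 19–7.
W beats each rival — P (19–7), Y (19–7) — so W is the Condorcet winner.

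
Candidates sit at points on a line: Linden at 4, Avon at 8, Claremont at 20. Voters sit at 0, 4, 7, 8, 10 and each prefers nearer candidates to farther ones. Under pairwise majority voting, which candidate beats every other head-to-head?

With single-peaked preferences on a line, the Condorcet winner is the candidate closest to the median voter.
The median voter (position 7) is closest to Avon at 8.
Check: Avon vs Linden — voters closer to Avon: 3 of 5.

Avon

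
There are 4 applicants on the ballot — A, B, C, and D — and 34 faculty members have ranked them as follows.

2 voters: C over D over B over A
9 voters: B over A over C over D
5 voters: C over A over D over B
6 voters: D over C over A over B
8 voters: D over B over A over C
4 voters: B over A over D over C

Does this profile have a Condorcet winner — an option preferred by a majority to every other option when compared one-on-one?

Head-to-head results (34 voters total):
A vs B: B wins 23–11.
A vs C: A wins 21–13.
A vs D: A wins 18–16.
B vs C: B wins 21–13.
B vs D: D wins 21–13.
C vs D: D wins 18–16.
No candidate beats all others: A beats D beats B beats A, a majority cycle.

No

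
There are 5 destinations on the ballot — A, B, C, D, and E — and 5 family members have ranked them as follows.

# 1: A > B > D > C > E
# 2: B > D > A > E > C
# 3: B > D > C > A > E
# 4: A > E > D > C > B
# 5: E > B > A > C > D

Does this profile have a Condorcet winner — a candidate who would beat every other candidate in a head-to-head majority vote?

Head-to-head results (5 voters total):
A vs B: B wins 3–2.
A vs C: A wins 4–1.
A vs D: A wins 3–2.
A vs E: A wins 4–1.
B vs C: B wins 4–1.
B vs D: B wins 4–1.
B vs E: B wins 3–2.
C vs D: D wins 4–1.
C vs E: E wins 3–2.
D vs E: D wins 3–2.
B beats each rival — A (3–2), C (4–1), D (4–1), E (3–2) — so B is the Condorcet winner.

Yes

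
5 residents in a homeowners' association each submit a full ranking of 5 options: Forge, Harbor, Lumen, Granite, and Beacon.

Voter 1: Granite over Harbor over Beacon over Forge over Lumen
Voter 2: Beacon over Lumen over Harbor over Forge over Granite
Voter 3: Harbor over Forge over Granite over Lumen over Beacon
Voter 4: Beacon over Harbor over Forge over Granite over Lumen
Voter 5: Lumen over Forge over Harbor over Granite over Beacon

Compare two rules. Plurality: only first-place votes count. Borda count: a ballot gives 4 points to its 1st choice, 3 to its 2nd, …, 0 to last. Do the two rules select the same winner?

Plurality first-place counts: Forge 0, Harbor 1, Lumen 1, Granite 1, Beacon 2 → Beacon.
Borda totals: Forge 10, Harbor 14, Lumen 8, Granite 8, Beacon 10 → Harbor.
The two rules disagree: plurality picks Beacon, Borda picks Harbor.

No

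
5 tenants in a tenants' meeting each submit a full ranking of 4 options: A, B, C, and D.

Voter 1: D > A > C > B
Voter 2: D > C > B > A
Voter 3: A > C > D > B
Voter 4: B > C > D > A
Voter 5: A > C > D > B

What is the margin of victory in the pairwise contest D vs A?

1

Ballots ranking D above A: 3.
Ballots ranking A above D: 2.
D wins 3–2, a margin of 1.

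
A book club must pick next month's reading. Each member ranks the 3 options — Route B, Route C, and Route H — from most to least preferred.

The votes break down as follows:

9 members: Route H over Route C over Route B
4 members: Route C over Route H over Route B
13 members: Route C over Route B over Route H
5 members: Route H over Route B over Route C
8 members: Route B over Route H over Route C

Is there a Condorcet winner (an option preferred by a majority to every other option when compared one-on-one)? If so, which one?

None — there is no Condorcet winner

Head-to-head results (39 voters total):
Route B vs Route C: Route C wins 26–13.
Route B vs Route H: Route B wins 21–18.
Route C vs Route H: Route H wins 22–17.
No candidate beats all others: Route B beats Route H beats Route C beats Route B, a majority cycle.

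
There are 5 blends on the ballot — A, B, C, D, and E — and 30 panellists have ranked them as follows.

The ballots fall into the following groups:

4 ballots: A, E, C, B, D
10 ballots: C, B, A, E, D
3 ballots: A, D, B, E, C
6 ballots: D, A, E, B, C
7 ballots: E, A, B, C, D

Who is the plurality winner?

First-place vote totals:
  A: 7
  B: 0
  C: 10
  D: 6
  E: 7
C has the most first-place votes.

C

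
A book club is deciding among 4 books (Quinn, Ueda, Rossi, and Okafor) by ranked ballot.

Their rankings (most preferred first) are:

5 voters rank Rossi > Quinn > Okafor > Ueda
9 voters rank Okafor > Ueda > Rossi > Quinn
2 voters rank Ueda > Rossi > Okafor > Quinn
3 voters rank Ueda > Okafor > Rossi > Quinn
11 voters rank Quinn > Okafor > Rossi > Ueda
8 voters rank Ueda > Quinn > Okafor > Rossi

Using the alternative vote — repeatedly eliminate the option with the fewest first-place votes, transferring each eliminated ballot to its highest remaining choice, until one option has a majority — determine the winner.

Ueda

Round 1: Ueda 13, Quinn 11, Okafor 9, Rossi 5. Rossi has the fewest and is eliminated.
Round 2: Quinn 16, Ueda 13, Okafor 9. Okafor has the fewest and is eliminated.
Round 3: Ueda 22, Quinn 16. Ueda has a majority.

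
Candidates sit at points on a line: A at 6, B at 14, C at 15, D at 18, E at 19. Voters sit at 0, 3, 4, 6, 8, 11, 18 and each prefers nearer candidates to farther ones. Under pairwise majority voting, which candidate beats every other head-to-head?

A

With single-peaked preferences on a line, the Condorcet winner is the candidate closest to the median voter.
The median voter (position 6) is closest to A at 6.
Check: A vs E — voters closer to A: 6 of 7.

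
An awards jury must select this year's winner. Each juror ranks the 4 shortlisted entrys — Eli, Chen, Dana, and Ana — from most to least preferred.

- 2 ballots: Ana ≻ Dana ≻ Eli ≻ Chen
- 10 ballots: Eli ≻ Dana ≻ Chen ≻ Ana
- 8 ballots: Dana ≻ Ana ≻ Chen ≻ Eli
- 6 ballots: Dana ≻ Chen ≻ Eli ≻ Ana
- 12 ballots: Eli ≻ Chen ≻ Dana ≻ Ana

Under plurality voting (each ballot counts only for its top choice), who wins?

First-place vote totals:
  Eli: 22
  Chen: 0
  Dana: 14
  Ana: 2
Eli has the most first-place votes.

Eli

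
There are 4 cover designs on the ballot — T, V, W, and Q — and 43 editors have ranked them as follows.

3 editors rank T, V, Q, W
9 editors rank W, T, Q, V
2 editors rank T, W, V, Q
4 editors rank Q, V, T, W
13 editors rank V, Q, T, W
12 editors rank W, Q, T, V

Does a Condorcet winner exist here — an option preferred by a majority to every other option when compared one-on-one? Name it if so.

None — there is no Condorcet winner

Head-to-head results (43 voters total):
T vs V: T wins 26–17.
T vs W: T wins 22–21.
T vs Q: Q wins 29–14.
V vs W: W wins 23–20.
V vs Q: Q wins 25–18.
W vs Q: W wins 23–20.
No candidate beats all others: T beats W beats Q beats T, a majority cycle.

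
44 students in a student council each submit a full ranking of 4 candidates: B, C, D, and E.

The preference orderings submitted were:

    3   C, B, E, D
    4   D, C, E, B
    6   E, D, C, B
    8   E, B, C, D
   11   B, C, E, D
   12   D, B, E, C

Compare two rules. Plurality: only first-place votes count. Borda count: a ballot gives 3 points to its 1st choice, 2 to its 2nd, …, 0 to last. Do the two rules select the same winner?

Plurality first-place counts: B 11, C 3, D 16, E 14 → D.
Borda totals: B 79, C 53, D 60, E 72 → B.
The two rules disagree: plurality picks D, Borda picks B.

No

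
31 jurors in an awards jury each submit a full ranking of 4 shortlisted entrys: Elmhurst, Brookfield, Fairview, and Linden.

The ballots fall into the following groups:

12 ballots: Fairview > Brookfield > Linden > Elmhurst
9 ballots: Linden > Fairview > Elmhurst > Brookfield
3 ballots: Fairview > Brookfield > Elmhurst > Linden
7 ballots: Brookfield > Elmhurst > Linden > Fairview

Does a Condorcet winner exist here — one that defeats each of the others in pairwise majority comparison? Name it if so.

There is no Condorcet winner

Head-to-head results (31 voters total):
Elmhurst vs Brookfield: Brookfield wins 22–9.
Elmhurst vs Fairview: Fairview wins 24–7.
Elmhurst vs Linden: Linden wins 21–10.
Brookfield vs Fairview: Fairview wins 24–7.
Brookfield vs Linden: Brookfield wins 22–9.
Fairview vs Linden: Linden wins 16–15.
No candidate beats all others: Brookfield beats Linden beats Fairview beats Brookfield, a majority cycle.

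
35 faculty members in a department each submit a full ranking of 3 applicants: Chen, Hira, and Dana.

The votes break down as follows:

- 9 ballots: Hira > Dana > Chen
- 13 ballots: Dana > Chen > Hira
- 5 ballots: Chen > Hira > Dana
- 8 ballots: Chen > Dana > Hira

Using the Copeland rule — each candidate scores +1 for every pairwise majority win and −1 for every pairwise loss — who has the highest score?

Pairwise results:
  Chen vs Hira: Chen wins 26–9.
  Chen vs Dana: Dana wins 22–13.
  Hira vs Dana: Dana wins 21–14.
Copeland scores (wins − losses):
  Chen: 1 − 1 = 0
  Hira: 0 − 2 = -2
  Dana: 2 − 0 = 2
Dana has the best Copeland score.

Dana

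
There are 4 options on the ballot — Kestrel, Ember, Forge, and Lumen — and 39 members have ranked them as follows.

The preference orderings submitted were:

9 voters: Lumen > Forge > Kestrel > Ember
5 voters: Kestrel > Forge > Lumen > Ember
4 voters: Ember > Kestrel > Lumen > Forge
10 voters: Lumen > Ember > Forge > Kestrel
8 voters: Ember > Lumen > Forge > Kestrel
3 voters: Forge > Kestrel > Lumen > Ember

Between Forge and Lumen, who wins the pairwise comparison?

Lumen

Ballots ranking Forge above Lumen: 5+3 = 8.
Ballots ranking Lumen above Forge: 9+4+10+8 = 31.
Lumen wins the head-to-head, 31–8.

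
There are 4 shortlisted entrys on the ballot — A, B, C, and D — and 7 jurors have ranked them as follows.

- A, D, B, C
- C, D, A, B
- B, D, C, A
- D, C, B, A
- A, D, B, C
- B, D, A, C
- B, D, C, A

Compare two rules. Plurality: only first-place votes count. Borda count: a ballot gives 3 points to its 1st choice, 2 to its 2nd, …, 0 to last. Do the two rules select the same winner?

No

Plurality first-place counts: A 2, B 3, C 1, D 1 → B.
Borda totals: A 8, B 12, C 7, D 15 → D.
The two rules disagree: plurality picks B, Borda picks D.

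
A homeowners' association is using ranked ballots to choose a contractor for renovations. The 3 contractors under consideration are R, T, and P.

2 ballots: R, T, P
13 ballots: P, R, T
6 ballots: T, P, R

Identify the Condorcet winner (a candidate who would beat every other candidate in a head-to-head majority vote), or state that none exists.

Head-to-head results (21 voters total):
R vs T: R wins 15–6.
R vs P: P wins 19–2.
T vs P: P wins 13–8.
P beats each rival — R (19–2), T (13–8) — so P is the Condorcet winner.

P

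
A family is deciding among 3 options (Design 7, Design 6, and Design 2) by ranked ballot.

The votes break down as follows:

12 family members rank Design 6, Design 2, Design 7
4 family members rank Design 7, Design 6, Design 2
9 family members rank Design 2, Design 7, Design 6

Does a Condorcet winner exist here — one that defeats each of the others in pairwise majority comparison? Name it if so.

Head-to-head results (25 voters total):
Design 7 vs Design 6: Design 7 wins 13–12.
Design 7 vs Design 2: Design 2 wins 21–4.
Design 6 vs Design 2: Design 6 wins 16–9.
No candidate beats all others: Design 7 beats Design 6 beats Design 2 beats Design 7, a majority cycle.

None — there is no Condorcet winner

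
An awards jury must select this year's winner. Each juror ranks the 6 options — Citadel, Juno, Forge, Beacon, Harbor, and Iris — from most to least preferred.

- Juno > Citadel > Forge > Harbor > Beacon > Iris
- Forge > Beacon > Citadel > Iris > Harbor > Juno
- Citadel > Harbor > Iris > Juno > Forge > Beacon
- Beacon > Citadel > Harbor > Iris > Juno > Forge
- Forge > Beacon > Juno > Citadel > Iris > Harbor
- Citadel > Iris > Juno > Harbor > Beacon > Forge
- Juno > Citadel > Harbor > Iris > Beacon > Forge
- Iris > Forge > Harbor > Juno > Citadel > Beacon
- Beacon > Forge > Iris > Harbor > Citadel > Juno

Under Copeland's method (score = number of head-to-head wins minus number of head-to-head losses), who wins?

Pairwise results:
  Citadel vs Juno: Citadel wins 5–4.
  Citadel vs Forge: Citadel wins 5–4.
  Citadel vs Beacon: Citadel wins 5–4.
  Citadel vs Harbor: Citadel wins 7–2.
  Citadel vs Iris: Citadel wins 7–2.
  Juno vs Forge: Juno wins 5–4.
  Juno vs Beacon: Juno wins 5–4.
  Juno vs Harbor: Harbor wins 5–4.
  Juno vs Iris: Iris wins 6–3.
  Forge vs Beacon: Forge wins 5–4.
  Forge vs Harbor: Forge wins 5–4.
  Forge vs Iris: Iris wins 5–4.
  Beacon vs Harbor: Harbor wins 5–4.
  Beacon vs Iris: Beacon wins 5–4.
  Harbor vs Iris: Iris wins 5–4.
Copeland scores (wins − losses):
  Citadel: 5 − 0 = 5
  Juno: 2 − 3 = -1
  Forge: 2 − 3 = -1
  Beacon: 1 − 4 = -3
  Harbor: 2 − 3 = -1
  Iris: 3 − 2 = 1
Citadel has the best Copeland score.

Citadel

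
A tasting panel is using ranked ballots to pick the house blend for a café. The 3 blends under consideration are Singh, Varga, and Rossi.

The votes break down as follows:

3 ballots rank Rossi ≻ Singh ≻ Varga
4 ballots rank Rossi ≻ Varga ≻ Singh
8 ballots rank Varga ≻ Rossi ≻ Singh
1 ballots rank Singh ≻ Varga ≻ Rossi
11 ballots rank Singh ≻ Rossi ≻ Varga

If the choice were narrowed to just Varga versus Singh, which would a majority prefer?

Singh

Ballots ranking Varga above Singh: 4+8 = 12.
Ballots ranking Singh above Varga: 3+1+11 = 15.
Singh wins the head-to-head, 15–12.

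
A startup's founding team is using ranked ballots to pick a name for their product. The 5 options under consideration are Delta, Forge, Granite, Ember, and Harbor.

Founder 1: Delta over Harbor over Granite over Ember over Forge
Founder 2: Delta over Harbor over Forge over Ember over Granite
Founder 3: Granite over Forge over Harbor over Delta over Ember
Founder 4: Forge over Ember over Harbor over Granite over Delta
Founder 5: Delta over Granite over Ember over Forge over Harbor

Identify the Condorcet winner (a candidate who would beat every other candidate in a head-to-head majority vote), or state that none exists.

Delta

Head-to-head results (5 voters total):
Delta vs Forge: Delta wins 3–2.
Delta vs Granite: Delta wins 3–2.
Delta vs Ember: Delta wins 4–1.
Delta vs Harbor: Delta wins 3–2.
Forge vs Granite: Granite wins 3–2.
Forge vs Ember: Forge wins 3–2.
Forge vs Harbor: Forge wins 3–2.
Granite vs Ember: Granite wins 3–2.
Granite vs Harbor: Harbor wins 3–2.
Ember vs Harbor: Harbor wins 3–2.
Delta beats each rival — Forge (3–2), Granite (3–2), Ember (4–1), Harbor (3–2) — so Delta is the Condorcet winner.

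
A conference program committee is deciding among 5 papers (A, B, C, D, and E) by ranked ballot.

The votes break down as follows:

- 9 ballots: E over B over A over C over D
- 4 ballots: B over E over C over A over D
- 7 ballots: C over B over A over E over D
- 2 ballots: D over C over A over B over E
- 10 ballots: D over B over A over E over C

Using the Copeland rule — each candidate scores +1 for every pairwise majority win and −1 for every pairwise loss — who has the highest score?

B

Pairwise results:
  A vs B: B wins 30–2.
  A vs C: A wins 19–13.
  A vs D: A wins 20–12.
  A vs E: A wins 19–13.
  B vs C: B wins 23–9.
  B vs D: B wins 20–12.
  B vs E: B wins 23–9.
  C vs D: C wins 20–12.
  C vs E: E wins 23–9.
  D vs E: E wins 20–12.
Copeland scores (wins − losses):
  A: 3 − 1 = 2
  B: 4 − 0 = 4
  C: 1 − 3 = -2
  D: 0 − 4 = -4
  E: 2 − 2 = 0
B has the best Copeland score.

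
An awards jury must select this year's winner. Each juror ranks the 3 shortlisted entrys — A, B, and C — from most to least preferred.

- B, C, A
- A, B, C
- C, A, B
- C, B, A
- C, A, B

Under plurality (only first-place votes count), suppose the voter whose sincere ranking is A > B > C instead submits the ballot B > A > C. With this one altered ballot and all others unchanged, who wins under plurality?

C

First-place totals with the altered ballot: A 0, B 2, C 3.
The winner is unchanged: still C.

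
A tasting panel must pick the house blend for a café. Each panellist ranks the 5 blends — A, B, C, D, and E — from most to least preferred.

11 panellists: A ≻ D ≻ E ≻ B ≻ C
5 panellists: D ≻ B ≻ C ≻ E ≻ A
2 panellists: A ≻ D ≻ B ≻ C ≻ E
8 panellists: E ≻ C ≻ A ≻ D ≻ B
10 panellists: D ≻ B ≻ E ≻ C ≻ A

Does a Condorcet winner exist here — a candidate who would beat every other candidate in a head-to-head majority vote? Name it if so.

No Condorcet winner

Head-to-head results (36 voters total):
A vs B: A wins 21–15.
A vs C: C wins 23–13.
A vs D: A wins 21–15.
A vs E: E wins 23–13.
B vs C: B wins 28–8.
B vs D: D wins 36–0.
B vs E: E wins 19–17.
C vs D: D wins 28–8.
C vs E: E wins 29–7.
D vs E: D wins 28–8.
No candidate beats all others: A beats B beats C beats A, a majority cycle.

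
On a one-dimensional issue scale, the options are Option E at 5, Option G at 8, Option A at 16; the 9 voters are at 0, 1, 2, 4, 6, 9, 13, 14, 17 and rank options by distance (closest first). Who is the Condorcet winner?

With single-peaked preferences on a line, the Condorcet winner is the candidate closest to the median voter.
The median voter (position 6) is closest to Option E at 5.
Check: Option E vs Option G — voters closer to Option E: 5 of 9.

Option E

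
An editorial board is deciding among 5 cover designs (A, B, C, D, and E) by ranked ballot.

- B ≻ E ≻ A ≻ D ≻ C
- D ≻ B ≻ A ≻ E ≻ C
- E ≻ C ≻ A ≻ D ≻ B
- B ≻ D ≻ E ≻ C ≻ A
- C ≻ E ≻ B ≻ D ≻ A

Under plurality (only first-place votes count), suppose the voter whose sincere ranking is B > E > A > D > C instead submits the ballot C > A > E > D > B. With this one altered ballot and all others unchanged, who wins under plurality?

First-place totals with the altered ballot: A 0, B 1, C 2, D 1, E 1.
The switch changes the winner from B to C.

C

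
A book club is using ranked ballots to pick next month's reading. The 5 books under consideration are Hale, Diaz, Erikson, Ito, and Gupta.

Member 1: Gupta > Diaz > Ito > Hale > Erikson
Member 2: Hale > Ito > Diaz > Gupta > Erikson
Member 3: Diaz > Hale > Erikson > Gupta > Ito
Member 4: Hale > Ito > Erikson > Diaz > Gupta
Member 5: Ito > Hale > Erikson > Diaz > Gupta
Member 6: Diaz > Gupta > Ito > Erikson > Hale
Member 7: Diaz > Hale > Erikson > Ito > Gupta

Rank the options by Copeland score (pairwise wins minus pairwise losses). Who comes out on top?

Diaz

Pairwise results:
  Hale vs Diaz: Diaz wins 4–3.
  Hale vs Erikson: Hale wins 6–1.
  Hale vs Ito: Hale wins 4–3.
  Hale vs Gupta: Hale wins 5–2.
  Diaz vs Erikson: Diaz wins 5–2.
  Diaz vs Ito: Diaz wins 4–3.
  Diaz vs Gupta: Diaz wins 6–1.
  Erikson vs Ito: Ito wins 5–2.
  Erikson vs Gupta: Erikson wins 4–3.
  Ito vs Gupta: Ito wins 4–3.
Copeland scores (wins − losses):
  Hale: 3 − 1 = 2
  Diaz: 4 − 0 = 4
  Erikson: 1 − 3 = -2
  Ito: 2 − 2 = 0
  Gupta: 0 − 4 = -4
Diaz has the best Copeland score.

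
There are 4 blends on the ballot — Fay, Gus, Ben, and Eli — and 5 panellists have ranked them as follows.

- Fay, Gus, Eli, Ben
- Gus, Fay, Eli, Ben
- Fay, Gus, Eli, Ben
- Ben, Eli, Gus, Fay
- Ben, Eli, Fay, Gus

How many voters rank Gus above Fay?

Ballots ranking Gus above Fay: 2.
Ballots ranking Fay above Gus: 3.
So 2 of 5 voters prefer Gus to Fay.

2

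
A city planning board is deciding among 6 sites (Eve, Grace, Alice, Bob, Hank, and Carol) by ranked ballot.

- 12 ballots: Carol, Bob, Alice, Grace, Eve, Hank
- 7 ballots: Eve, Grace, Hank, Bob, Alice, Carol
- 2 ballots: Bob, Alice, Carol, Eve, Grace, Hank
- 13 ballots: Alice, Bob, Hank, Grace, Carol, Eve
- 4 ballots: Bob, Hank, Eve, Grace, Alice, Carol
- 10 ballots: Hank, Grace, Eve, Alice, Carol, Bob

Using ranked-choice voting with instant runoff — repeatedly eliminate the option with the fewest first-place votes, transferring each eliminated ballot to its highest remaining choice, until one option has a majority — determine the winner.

Round 1: Alice 13, Carol 12, Hank 10, Eve 7, Bob 6, Grace 0. Grace has the fewest and is eliminated.
Round 2: Alice 13, Carol 12, Hank 10, Eve 7, Bob 6. Bob has the fewest and is eliminated.
Round 3: Alice 15, Hank 14, Carol 12, Eve 7. Eve has the fewest and is eliminated.
Round 4: Hank 21, Alice 15, Carol 12. Carol has the fewest and is eliminated.
Round 5: Alice 27, Hank 21. Alice has a majority.

Alice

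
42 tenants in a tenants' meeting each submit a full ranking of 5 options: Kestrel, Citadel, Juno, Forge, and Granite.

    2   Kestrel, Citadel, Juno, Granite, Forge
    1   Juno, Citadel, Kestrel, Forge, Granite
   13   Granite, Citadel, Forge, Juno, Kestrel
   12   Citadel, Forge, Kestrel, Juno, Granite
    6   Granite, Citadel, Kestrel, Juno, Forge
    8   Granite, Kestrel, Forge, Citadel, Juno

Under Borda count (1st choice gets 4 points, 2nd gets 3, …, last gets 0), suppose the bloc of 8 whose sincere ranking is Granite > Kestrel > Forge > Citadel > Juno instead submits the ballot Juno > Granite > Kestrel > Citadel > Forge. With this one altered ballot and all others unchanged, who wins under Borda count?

Borda totals with the altered ballot: Kestrel 62, Citadel 122, Juno 71, Forge 63, Granite 102.
The winner is unchanged: still Citadel.

Citadel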